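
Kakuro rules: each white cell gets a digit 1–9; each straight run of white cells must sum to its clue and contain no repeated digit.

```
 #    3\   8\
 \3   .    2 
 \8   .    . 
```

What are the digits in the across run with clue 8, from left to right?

3 in 2 cells must be {1,2}.
R1C1 = 3 − 2 = 1 completes the 3 across.
R2C1 = 3 − 1 = 2 completes the 3 down.
R2C2 = 8 − 2 = 6 completes the 8 across.

2 6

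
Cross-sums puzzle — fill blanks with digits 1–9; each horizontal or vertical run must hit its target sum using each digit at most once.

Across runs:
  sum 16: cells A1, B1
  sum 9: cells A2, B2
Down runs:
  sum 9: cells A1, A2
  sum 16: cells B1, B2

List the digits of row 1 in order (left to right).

7 9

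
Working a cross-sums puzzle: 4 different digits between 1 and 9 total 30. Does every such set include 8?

Yes

The only way to make 30 from 4 distinct digits is {6,7,8,9}, which contains 8.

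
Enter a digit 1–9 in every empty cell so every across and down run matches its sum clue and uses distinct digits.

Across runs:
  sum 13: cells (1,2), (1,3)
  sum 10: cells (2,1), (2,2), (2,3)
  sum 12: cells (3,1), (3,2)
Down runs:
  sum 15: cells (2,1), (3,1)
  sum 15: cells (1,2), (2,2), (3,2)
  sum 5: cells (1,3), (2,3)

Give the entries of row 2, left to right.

7 2 1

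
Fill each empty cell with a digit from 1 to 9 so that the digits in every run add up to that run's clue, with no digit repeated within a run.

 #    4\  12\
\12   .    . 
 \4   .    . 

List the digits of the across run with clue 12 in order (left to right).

4 in 2 cells must be {1,3}.
The 12 across and the 4 down share only 3, so R1C1 = 3.
R1C2 = 12 − 3 = 9 completes the 12 across.
R2C1 = 4 − 3 = 1 completes the 4 down.
R2C2 = 4 − 1 = 3 completes the 4 across.

3 9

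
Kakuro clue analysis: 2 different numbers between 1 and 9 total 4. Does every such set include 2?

No

The only way to make 4 from 2 distinct digits is {1,3}, which does not contain 2.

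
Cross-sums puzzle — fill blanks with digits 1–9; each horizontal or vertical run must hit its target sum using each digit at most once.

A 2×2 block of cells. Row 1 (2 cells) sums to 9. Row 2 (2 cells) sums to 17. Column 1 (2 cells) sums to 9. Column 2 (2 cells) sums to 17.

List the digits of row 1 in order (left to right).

1 8

17 in 2 cells must be {8,9}.
The 9 across and the 17 down share only 8, so (1,2) = 8.
The 17 across and the 9 down share only 8, so (2,1) = 8.
(2,2) = 17 − 8 = 9 completes the 17 across.
(1,1) = 9 − 8 = 1 completes the 9 across.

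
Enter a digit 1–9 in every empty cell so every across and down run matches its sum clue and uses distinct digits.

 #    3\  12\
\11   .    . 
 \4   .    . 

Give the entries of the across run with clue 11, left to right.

2 9

4 in 2 cells must be {1,3}; 3 in 2 cells must be {1,2}.
The 11 across and the 3 down share only 2, so R1C1 = 2.
R1C2 = 11 − 2 = 9 completes the 11 across.
R2C1 = 3 − 2 = 1 completes the 3 down.
R2C2 = 4 − 1 = 3 completes the 4 across.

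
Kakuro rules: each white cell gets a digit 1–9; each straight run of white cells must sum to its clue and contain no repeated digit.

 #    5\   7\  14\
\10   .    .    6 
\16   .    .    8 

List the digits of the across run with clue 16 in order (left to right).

2, 6, 8

No cell is forced outright now. R1C1 can only be 1 or 3 (the digits allowed by both its 10 across and its 5 down). If R1C1 = 1: that forces R1C2 = 3, after which R2C1 would have to be in {1,2,3,5,6,7} for the 16 across but in {4} for the 5 down — contradiction. So R1C1 = 3.
R1C2 = 10 − 9 = 1 completes the 10 across.
R2C1 = 5 − 3 = 2 completes the 5 down.
R2C2 = 16 − 10 = 6 completes the 16 across.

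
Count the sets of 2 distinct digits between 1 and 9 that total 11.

4

2 distinct digits from 1–9 sum between 3 and 17.
Enumerating: {2,9}, {3,8}, {4,7}, {5,6}.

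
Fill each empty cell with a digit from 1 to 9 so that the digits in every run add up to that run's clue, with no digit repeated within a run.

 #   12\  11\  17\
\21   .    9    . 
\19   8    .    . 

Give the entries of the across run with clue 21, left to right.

17 in 2 cells must be {8,9}.
R1C1 = 12 − 8 = 4 completes the 12 down.
R1C3 = 21 − 13 = 8 completes the 21 across.
R2C2 = 11 − 9 = 2 completes the 11 down.
R2C3 = 19 − 10 = 9 completes the 19 across.

4 9 8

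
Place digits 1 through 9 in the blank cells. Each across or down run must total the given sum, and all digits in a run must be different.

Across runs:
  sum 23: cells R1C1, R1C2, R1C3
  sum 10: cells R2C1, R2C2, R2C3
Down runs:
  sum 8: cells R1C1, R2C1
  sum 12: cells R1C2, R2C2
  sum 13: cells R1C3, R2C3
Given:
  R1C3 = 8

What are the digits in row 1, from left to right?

6, 9, 8

23 in 3 cells must be {6,8,9}.
Given what's placed, R1C1 must be 6 to fit the 23 across and 8 down.
R1C2 = 23 − 14 = 9 completes the 23 across.
R2C1 = 8 − 6 = 2 completes the 8 down.
R2C2 = 12 − 9 = 3 completes the 12 down.
R2C3 = 10 − 5 = 5 completes the 10 across.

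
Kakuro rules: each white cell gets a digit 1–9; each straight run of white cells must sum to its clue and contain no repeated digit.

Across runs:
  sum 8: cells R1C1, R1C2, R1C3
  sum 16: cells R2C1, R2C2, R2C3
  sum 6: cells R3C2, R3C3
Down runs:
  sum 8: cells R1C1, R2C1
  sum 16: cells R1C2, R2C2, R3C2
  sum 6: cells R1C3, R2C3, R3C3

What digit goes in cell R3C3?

6 in 3 cells must be {1,2,3}.
Nothing is forced directly, so branch on R1C3, whose candidates are 1 or 2 or 3. If R1C3 = 2: that forces R3C3 = 1, R2C3 = 3, R3C2 = 5, after which R1C2 would have to be in {1,5} for the 8 across but in {2,3,4,7,8,9} for the 16 down — contradiction. If R1C3 = 3: that forces R1C1 = 1, R1C2 = 4, R2C1 = 7, R2C3 = 1, R3C2 = 5, after which R3C3 would have to be in {1} for the 6 across but in {2} for the 6 down — contradiction. So R1C3 = 1.
Given what's placed, R3C3 must be 2 to fit the 6 across and 6 down.

2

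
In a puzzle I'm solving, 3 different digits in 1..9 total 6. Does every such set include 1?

Yes

The only way to make 6 from 3 distinct digits is {1,2,3}, which contains 1.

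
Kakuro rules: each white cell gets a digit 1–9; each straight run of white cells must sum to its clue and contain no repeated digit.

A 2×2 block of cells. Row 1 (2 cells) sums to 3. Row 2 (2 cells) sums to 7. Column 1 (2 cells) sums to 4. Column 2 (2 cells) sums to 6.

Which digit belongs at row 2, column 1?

3 in 2 cells must be {1,2}; 4 in 2 cells must be {1,3}.
The 3 across and the 4 down share only 1, so (1,1) = 1.
(1,2) = 3 − 1 = 2 completes the 3 across.
(2,1) = 4 − 1 = 3 completes the 4 down.
(2,2) = 7 − 3 = 4 completes the 7 across.

3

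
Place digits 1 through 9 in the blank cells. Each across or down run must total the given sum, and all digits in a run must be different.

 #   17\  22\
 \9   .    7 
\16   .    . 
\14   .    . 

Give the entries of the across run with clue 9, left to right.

2 7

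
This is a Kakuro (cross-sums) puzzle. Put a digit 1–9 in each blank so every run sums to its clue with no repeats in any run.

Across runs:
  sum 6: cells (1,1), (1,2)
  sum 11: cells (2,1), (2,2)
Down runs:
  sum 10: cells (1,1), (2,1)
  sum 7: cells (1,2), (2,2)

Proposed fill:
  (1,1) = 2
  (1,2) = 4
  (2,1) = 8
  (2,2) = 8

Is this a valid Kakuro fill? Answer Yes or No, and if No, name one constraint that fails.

No — the down run (1,2)–(2,2) sums to 12, not 7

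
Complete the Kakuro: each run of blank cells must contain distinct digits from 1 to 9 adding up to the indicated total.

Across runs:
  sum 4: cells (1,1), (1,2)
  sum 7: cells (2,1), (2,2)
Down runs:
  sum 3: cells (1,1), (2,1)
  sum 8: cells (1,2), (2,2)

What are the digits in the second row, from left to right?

4 in 2 cells must be {1,3}; 3 in 2 cells must be {1,2}.
The 4 across and the 3 down share only 1, so (1,1) = 1.
(1,2) = 4 − 1 = 3 completes the 4 across.
(2,1) = 3 − 1 = 2 completes the 3 down.
(2,2) = 7 − 2 = 5 completes the 7 across.

2, 5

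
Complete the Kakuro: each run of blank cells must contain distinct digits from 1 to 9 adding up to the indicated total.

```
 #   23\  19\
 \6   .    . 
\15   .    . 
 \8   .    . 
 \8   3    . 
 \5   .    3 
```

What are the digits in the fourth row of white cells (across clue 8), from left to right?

R4C2 = 8 − 3 = 5 completes the 8 across.
R5C1 = 5 − 3 = 2 completes the 5 across.
Nothing is forced directly, so branch on R2C2, whose candidates are 6 or 8. If R2C2 = 6: that forces R2C1 = 9, R3C2 = 1, R1C2 = 4, after which R3C1 would have to be in {7} for the 8 across but in {1,4,5,8} for the 23 down — contradiction. So R2C2 = 8.
R2C1 = 15 − 8 = 7 completes the 15 across.
R1C1 = 5: the only remaining digit allowed by both the 6 across and the 23 down.
R1C2 = 6 − 5 = 1 completes the 6 across.
R3C1 = 23 − 17 = 6 completes the 23 down.
R3C2 = 8 − 6 = 2 completes the 8 across.

3 5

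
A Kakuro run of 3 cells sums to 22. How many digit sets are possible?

2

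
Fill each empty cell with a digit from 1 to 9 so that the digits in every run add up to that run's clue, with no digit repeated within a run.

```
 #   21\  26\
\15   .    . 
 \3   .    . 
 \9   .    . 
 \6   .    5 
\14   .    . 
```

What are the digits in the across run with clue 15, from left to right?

3 in 2 cells must be {1,2}.
R4C1 = 6 − 5 = 1 completes the 6 across.
R2C1 = 2: the only remaining digit allowed by both the 3 across and the 21 down.
R2C2 = 3 − 2 = 1 completes the 3 across.
Nothing is forced directly, so branch on R5C2, whose candidates are 8 or 9. If R5C2 = 8: that forces R1C2 = 9, R3C2 = 3, R5C1 = 6, after which R1C1 would have to be in {6} for the 15 across but in {3,4,5,7,8,9} for the 21 down — contradiction. So R5C2 = 9.
R5C1 = 14 − 9 = 5 completes the 14 across.
No cell is forced outright now. R1C2 can only be 7 or 8 (the digits allowed by both its 15 across and its 26 down). If R1C2 = 7: then R1C1 would have to be in {8} for the 15 across but in {4,6,7,9} for the 21 down — contradiction. So R1C2 = 8.
R1C1 = 15 − 8 = 7 completes the 15 across.

7 8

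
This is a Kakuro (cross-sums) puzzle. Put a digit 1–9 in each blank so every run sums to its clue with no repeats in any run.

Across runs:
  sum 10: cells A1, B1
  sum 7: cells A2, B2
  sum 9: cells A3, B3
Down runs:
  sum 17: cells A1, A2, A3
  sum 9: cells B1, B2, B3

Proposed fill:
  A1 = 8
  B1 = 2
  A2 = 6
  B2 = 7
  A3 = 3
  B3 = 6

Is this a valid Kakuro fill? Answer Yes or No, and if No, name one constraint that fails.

No — the down run B1–B3 sums to 15, not 9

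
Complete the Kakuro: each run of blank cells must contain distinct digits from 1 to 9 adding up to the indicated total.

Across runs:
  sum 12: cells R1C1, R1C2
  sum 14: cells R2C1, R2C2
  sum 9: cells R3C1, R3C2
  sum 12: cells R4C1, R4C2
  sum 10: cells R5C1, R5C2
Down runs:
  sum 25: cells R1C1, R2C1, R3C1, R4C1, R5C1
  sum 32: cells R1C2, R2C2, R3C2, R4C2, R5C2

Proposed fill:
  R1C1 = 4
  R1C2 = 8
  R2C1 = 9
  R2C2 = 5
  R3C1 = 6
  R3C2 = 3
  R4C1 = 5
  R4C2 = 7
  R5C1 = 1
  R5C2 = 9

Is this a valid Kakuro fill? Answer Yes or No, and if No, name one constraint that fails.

Across: 4+8=12; 9+5=14; 6+3=9; 5+7=12; 1+9=10. Down: 4+9+6+5+1=25; 8+5+3+7+9=32. No digit repeats within any run.

Yes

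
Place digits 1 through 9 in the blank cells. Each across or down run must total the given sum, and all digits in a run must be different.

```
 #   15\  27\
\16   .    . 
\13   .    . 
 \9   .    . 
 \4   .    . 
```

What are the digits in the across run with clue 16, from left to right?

16 in 2 cells must be {7,9}; 4 in 2 cells must be {1,3}.
Only 3 fits R4C2 under both its across sum 4 and down sum 27.
R4C1 = 4 − 3 = 1 completes the 4 across.
Nothing is forced directly, so branch on R3C2, whose candidates are 7 or 8. If R3C2 = 8: then R3C1 would have to be in {1} for the 9 across but in {2,3,4,5,6,7,8,9} for the 15 down — contradiction. So R3C2 = 7.
R1C2 = 9: the only remaining digit allowed by both the 16 across and the 27 down.
R2C2 = 27 − 19 = 8 completes the 27 down.
R3C1 = 9 − 7 = 2 completes the 9 across.
R1C1 = 16 − 9 = 7 completes the 16 across.

7 9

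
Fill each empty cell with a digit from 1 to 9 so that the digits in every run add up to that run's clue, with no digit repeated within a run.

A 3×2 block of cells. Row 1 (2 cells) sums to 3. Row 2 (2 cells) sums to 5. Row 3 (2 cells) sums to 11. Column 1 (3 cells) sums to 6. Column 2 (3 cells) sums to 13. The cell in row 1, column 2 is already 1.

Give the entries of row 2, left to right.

1 4

3 in 2 cells must be {1,2}; 6 in 3 cells must be {1,2,3}.
(1,1) = 3 − 1 = 2 completes the 3 across.
(3,1) = 3: the only remaining digit allowed by both the 11 across and the 6 down.
(3,2) = 11 − 3 = 8 completes the 11 across.
(2,1) = 6 − 5 = 1 completes the 6 down.
(2,2) = 5 − 1 = 4 completes the 5 across.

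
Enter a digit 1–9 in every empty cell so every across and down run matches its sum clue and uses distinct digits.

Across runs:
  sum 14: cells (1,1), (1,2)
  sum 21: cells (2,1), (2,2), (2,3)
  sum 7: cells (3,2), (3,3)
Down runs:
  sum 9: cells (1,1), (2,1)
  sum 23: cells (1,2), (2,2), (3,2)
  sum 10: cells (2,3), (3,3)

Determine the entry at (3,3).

23 in 3 cells must be {6,8,9}.
The 7 across and the 23 down share only 6, so (3,2) = 6.
(3,3) = 7 − 6 = 1 completes the 7 across.
(2,3) = 10 − 1 = 9 completes the 10 down.
(2,2) = 8: the only remaining digit allowed by both the 21 across and the 23 down.
(1,2) = 23 − 14 = 9 completes the 23 down.
(2,1) = 21 − 17 = 4 completes the 21 across.
(1,1) = 14 − 9 = 5 completes the 14 across.

1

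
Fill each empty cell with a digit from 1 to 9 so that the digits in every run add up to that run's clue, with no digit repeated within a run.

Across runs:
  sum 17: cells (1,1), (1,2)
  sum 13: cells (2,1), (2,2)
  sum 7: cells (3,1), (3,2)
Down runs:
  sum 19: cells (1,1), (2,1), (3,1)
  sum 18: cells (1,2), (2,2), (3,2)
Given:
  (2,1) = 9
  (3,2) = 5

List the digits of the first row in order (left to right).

8 9

17 in 2 cells must be {8,9}.
(1,1) = 8: the only remaining digit allowed by both the 17 across and the 19 down.
(1,2) = 17 − 8 = 9 completes the 17 across.
(2,2) = 13 − 9 = 4 completes the 13 across.
(3,1) = 7 − 5 = 2 completes the 7 across.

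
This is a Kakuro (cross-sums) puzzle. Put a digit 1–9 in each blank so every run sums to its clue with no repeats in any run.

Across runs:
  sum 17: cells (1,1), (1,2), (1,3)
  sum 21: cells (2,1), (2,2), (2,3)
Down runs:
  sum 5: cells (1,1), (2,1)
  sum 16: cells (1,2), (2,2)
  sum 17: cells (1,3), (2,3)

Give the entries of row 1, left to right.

16 in 2 cells must be {7,9}; 17 in 2 cells must be {8,9}.
The 21 across and the 5 down share only 4, so (2,1) = 4.
Given what's placed, (2,2) must be 9 to fit the 21 across and 16 down.
(2,3) = 21 − 13 = 8 completes the 21 across.
(1,1) = 5 − 4 = 1 completes the 5 down.
(1,2) = 16 − 9 = 7 completes the 16 down.
(1,3) = 17 − 8 = 9 completes the 17 across.

1 7 9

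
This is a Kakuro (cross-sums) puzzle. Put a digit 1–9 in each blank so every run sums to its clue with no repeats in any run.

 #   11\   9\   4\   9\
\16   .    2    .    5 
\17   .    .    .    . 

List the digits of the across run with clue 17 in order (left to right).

4 in 2 cells must be {1,3}.
R2C2 = 9 − 2 = 7 completes the 9 down.
R2C4 = 9 − 5 = 4 completes the 9 down.
R2C1 = 5: the only remaining digit allowed by both the 17 across and the 11 down.
R2C3 = 17 − 16 = 1 completes the 17 across.
R1C1 = 11 − 5 = 6 completes the 11 down.
R1C3 = 16 − 13 = 3 completes the 16 across.

5 7 1 4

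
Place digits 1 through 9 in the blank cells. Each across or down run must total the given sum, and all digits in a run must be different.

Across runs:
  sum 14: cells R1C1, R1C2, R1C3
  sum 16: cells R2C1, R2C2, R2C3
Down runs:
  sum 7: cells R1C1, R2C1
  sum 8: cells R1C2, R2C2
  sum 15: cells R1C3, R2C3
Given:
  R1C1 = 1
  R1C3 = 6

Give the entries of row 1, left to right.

R1C2 = 14 − 7 = 7 completes the 14 across.
R2C1 = 7 − 1 = 6 completes the 7 down.
R2C2 = 8 − 7 = 1 completes the 8 down.
R2C3 = 16 − 7 = 9 completes the 16 across.

1, 7, 6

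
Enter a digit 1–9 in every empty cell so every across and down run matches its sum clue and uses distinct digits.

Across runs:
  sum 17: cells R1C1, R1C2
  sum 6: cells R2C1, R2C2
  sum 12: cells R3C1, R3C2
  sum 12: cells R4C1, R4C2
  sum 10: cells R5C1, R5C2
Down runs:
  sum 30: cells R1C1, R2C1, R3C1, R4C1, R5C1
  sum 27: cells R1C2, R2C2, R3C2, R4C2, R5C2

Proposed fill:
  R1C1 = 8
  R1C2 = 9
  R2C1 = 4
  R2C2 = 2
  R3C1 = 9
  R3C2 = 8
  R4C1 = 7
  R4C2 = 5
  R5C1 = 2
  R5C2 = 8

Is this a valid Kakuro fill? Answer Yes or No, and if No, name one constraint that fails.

No — the across run R3C1–R3C2 sums to 17, not 12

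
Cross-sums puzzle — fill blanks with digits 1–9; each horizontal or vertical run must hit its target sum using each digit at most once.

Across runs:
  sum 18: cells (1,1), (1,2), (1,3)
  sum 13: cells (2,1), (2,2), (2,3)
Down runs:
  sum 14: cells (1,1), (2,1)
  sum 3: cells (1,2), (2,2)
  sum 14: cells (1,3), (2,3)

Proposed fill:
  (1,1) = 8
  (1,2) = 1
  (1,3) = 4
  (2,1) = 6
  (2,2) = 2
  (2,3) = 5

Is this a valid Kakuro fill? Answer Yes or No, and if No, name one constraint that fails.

No — the down run (1,3)–(2,3) sums to 9, not 14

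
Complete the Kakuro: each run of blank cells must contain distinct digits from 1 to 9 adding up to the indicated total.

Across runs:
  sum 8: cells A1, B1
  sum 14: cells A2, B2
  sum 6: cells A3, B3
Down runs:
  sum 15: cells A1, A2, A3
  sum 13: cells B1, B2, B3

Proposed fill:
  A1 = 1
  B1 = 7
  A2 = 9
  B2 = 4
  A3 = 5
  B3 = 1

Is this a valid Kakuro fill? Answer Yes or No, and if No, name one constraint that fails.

No — the down run B1–B3 sums to 12, not 13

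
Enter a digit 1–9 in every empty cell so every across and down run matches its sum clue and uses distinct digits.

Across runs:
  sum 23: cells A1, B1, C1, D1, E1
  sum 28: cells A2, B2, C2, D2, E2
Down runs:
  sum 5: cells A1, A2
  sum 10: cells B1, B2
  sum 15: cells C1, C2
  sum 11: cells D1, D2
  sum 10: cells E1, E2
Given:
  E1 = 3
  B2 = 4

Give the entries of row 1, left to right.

B1 = 10 − 4 = 6 completes the 10 down.
E2 = 10 − 3 = 7 completes the 10 down.
No cell is forced outright now. A2 can only be 2 or 3 (the digits allowed by both its 28 across and its 5 down). If A2 = 2: then A1 would have to be in {1,2,4,5,7,8,9} for the 23 across but in {3} for the 5 down — contradiction. So A2 = 3.
A1 = 5 − 3 = 2 completes the 5 down.
Nothing is forced directly, so branch on C1, whose candidates are 7 or 8. If C1 = 8: that forces D1 = 4, after which C2 would have to be in {5,6,8,9} for the 28 across but in {7} for the 15 down — contradiction. So C1 = 7.
D1 = 23 − 18 = 5 completes the 23 across.
C2 = 15 − 7 = 8 completes the 15 down.
D2 = 28 − 22 = 6 completes the 28 across.

2, 6, 7, 5, 3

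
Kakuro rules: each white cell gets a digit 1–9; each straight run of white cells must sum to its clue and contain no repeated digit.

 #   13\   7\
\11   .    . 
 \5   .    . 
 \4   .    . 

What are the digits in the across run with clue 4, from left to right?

4 in 2 cells must be {1,3}; 7 in 3 cells must be {1,2,4}.
The 4 across and the 7 down share only 1, so R3C2 = 1.
R3C1 = 4 − 1 = 3 completes the 4 across.
Nothing is forced directly, so branch on R1C2, whose candidates are 2 or 4. If R1C2 = 4: then R1C1 would have to be in {7} for the 11 across but in {1,2,4,6,8,9} for the 13 down — contradiction. So R1C2 = 2.
R1C1 = 11 − 2 = 9 completes the 11 across.
R2C1 = 13 − 12 = 1 completes the 13 down.
R2C2 = 5 − 1 = 4 completes the 5 across.

3 1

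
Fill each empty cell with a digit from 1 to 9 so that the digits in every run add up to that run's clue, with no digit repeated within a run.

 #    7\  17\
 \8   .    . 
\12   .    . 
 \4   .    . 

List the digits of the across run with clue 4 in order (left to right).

1, 3

4 in 2 cells must be {1,3}; 7 in 3 cells must be {1,2,4}.
The 12 across and the 7 down share only 4, so R2C1 = 4.
R2C2 = 12 − 4 = 8 completes the 12 across.
Given what's placed, R3C1 must be 1 to fit the 4 across and 7 down.
R3C2 = 4 − 1 = 3 completes the 4 across.
R1C1 = 7 − 5 = 2 completes the 7 down.
R1C2 = 8 − 2 = 6 completes the 8 across.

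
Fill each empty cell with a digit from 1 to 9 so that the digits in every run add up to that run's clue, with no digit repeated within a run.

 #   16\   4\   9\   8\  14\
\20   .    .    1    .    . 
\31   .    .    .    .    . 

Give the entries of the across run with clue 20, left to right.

9 3 1 2 5

16 in 2 cells must be {7,9}; 4 in 2 cells must be {1,3}.
Given what's placed, R1C2 must be 3 to fit the 20 across and 4 down.
R2C2 = 4 − 3 = 1 completes the 4 down.
R2C3 = 9 − 1 = 8 completes the 9 down.
Nothing is forced directly, so branch on R2C4, whose candidates are 6 or 7. If R2C4 = 7: then R1C4 would have to be in {2,4,5,6,7,8,9} for the 20 across but in {1} for the 8 down — contradiction. So R2C4 = 6.
R1C4 = 8 − 6 = 2 completes the 8 down.
Given what's placed, R2C5 must be 9 to fit the 31 across and 14 down.
R1C1 = 9: the only remaining digit allowed by both the 20 across and the 16 down.
R1C5 = 20 − 15 = 5 completes the 20 across.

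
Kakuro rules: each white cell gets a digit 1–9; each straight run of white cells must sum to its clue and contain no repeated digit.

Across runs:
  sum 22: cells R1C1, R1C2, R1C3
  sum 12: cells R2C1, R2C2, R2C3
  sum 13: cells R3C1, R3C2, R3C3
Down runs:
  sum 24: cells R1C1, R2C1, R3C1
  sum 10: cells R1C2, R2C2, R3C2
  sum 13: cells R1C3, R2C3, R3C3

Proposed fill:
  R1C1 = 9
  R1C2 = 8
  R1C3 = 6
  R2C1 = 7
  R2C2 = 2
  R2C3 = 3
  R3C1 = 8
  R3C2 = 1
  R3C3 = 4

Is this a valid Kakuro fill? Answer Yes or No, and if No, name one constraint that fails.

No — the down run R1C2–R3C2 sums to 11, not 10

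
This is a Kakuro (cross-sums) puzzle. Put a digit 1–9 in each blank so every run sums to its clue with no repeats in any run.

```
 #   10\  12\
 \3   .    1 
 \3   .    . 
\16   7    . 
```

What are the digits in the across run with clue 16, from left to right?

7, 9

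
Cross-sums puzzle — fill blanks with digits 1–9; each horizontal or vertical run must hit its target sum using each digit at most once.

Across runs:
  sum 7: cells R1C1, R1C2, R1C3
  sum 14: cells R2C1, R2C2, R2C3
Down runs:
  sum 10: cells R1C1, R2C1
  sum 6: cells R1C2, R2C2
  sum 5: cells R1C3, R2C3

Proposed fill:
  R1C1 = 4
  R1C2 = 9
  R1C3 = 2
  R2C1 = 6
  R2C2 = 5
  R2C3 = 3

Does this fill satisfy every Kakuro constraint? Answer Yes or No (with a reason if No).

No — the down run R1C2–R2C2 sums to 14, not 6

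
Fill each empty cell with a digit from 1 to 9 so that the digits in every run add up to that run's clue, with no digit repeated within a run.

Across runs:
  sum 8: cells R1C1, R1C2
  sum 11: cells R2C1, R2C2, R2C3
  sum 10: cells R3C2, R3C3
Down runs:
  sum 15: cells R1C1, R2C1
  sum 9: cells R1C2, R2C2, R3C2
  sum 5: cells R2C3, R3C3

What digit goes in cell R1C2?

1

Nothing is forced directly, so branch on R1C1, whose candidates are 6 or 7. If R1C1 = 6: that forces R1C2 = 2, after which R2C1 would have to be in {1,2,3,4,5,6,7,8} for the 11 across but in {9} for the 15 down — contradiction. So R1C1 = 7.
R1C2 = 8 − 7 = 1 completes the 8 across.
R2C1 = 15 − 7 = 8 completes the 15 down.
R2C2 = 2: the only remaining digit allowed by both the 11 across and the 9 down.
R2C3 = 11 − 10 = 1 completes the 11 across.
R3C2 = 9 − 3 = 6 completes the 9 down.
R3C3 = 10 − 6 = 4 completes the 10 across.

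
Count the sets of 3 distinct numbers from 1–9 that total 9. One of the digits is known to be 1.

3 distinct digits from 1–9 sum between 6 and 24.
Keeping only sets containing 1.
Enumerating: {1,2,6}, {1,3,5}.

2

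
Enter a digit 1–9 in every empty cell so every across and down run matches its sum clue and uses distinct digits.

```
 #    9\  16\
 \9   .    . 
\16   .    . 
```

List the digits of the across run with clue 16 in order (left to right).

16 in 2 cells must be {7,9}.
The 9 across and the 16 down share only 7, so R1C2 = 7.
The 16 across and the 9 down share only 7, so R2C1 = 7.
R2C2 = 16 − 7 = 9 completes the 16 across.
R1C1 = 9 − 7 = 2 completes the 9 across.

7 9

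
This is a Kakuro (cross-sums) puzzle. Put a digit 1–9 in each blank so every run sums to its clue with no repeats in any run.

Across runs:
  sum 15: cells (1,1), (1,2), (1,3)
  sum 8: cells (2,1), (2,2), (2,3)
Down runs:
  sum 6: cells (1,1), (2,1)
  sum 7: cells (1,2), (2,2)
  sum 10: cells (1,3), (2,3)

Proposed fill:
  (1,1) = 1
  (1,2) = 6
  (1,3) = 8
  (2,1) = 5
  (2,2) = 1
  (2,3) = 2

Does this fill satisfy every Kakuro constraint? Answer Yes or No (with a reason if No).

Across: 1+6+8=15; 5+1+2=8. Down: 1+5=6; 6+1=7; 8+2=10. No digit repeats within any run.

Yes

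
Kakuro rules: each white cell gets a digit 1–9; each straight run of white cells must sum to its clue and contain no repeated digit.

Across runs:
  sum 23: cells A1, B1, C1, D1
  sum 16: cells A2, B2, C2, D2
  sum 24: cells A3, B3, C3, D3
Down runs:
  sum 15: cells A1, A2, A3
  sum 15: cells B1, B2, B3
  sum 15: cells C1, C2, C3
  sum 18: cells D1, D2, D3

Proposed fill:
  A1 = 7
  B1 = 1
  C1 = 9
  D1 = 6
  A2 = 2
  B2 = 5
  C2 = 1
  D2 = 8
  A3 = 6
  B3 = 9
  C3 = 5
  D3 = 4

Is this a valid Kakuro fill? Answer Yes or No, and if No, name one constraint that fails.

Yes

Across: 7+1+9+6=23; 2+5+1+8=16; 6+9+5+4=24. Down: 7+2+6=15; 1+5+9=15; 9+1+5=15; 6+8+4=18. No digit repeats within any run.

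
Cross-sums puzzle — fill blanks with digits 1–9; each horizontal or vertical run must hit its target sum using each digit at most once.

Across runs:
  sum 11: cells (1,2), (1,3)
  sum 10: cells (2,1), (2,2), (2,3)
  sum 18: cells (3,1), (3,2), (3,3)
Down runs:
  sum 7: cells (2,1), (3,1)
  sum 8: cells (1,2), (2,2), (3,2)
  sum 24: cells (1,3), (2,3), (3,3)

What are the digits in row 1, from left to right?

24 in 3 cells must be {7,8,9}.
Only 7 fits (2,3) under both its across sum 10 and down sum 24.
Nothing is forced directly, so branch on (2,2), whose candidates are 1 or 2. If (2,2) = 2: that forces (1,2) = 5, after which (1,3) would have to be in {6} for the 11 across but in {8,9} for the 24 down — contradiction. So (2,2) = 1.
(2,1) = 10 − 8 = 2 completes the 10 across.
(3,1) = 7 − 2 = 5 completes the 7 down.
(3,2) = 4: the only remaining digit allowed by both the 18 across and the 8 down.
(3,3) = 18 − 9 = 9 completes the 18 across.
(1,2) = 8 − 5 = 3 completes the 8 down.
(1,3) = 11 − 3 = 8 completes the 11 across.

3 8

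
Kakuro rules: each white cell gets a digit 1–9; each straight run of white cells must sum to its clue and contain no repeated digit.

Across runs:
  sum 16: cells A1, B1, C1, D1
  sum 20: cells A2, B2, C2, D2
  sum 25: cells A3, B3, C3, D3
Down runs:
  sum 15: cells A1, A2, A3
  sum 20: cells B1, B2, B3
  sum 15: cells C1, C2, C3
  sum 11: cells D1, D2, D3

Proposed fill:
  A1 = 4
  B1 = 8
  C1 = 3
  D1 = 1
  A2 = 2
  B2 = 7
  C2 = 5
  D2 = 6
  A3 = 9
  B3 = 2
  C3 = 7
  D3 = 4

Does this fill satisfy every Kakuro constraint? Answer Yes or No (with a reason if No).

No — the across run A3–D3 sums to 22, not 25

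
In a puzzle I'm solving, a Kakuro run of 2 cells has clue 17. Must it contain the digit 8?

Yes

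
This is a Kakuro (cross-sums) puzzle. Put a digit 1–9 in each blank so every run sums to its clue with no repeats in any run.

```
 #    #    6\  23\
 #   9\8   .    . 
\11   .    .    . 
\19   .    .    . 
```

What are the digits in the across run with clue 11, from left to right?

2, 1, 8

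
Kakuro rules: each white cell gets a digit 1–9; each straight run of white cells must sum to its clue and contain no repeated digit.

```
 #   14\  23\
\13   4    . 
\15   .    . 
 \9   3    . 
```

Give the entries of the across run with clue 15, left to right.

7 8

23 in 3 cells must be {6,8,9}.
R1C2 = 13 − 4 = 9 completes the 13 across.
R2C1 = 14 − 7 = 7 completes the 14 down.
R2C2 = 15 − 7 = 8 completes the 15 across.
R3C2 = 9 − 3 = 6 completes the 9 across.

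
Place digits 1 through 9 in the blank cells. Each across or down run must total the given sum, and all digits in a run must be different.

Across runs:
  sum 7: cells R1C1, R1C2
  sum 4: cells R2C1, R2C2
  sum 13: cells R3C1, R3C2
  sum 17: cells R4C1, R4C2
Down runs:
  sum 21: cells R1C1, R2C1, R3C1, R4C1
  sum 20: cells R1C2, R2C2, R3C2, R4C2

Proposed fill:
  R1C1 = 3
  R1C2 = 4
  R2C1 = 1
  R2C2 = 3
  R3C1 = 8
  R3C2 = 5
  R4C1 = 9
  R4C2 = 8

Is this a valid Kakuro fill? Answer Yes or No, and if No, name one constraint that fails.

Across: 3+4=7; 1+3=4; 8+5=13; 9+8=17. Down: 3+1+8+9=21; 4+3+5+8=20. No digit repeats within any run.

Yes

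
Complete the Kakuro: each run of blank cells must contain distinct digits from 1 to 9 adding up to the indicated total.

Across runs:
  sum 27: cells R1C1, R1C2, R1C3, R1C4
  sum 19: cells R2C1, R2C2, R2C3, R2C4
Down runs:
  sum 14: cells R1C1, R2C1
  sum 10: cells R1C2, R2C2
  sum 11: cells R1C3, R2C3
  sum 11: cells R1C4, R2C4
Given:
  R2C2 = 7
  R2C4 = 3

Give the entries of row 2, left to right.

5, 7, 4, 3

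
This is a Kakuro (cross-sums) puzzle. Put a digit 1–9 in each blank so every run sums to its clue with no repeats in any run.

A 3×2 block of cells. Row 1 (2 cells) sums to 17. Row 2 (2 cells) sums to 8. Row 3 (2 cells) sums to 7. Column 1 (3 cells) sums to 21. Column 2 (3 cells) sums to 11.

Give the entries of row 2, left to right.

7 1

17 in 2 cells must be {8,9}.
The 17 across and the 11 down share only 8, so (1,2) = 8.
(1,1) = 17 − 8 = 9 completes the 17 across.
Nothing is forced directly, so branch on (2,1), whose candidates are 5 or 7. If (2,1) = 5: then (2,2) would have to be in {3} for the 8 across but in {1,2} for the 11 down — contradiction. So (2,1) = 7.
(2,2) = 8 − 7 = 1 completes the 8 across.
(3,1) = 21 − 16 = 5 completes the 21 down.
(3,2) = 7 − 5 = 2 completes the 7 across.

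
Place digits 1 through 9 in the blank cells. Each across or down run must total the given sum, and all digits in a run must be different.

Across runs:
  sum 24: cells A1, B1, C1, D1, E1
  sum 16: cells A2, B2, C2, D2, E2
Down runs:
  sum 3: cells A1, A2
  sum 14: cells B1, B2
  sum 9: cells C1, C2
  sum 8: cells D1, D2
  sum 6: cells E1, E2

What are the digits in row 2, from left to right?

16 in 5 cells must be {1,2,3,4,6}; 3 in 2 cells must be {1,2}.
Only 6 fits B2 under both its across sum 16 and down sum 14.
B1 = 14 − 6 = 8 completes the 14 down.
Nothing is forced directly, so branch on E2, whose candidates are 1 or 2 or 4. If E2 = 1: that forces E1 = 5, A2 = 2, D2 = 3, A1 = 1, after which D1 would have to be in {3,4,6,7} for the 24 across but in {5} for the 8 down — contradiction. If E2 = 2: that forces E1 = 4, A2 = 1, D2 = 3, A1 = 2, after which D1 would have to be in {1,3,7,9} for the 24 across but in {5} for the 8 down — contradiction. So E2 = 4.
E1 = 6 − 4 = 2 completes the 6 down.
A1 = 1: the only remaining digit allowed by both the 24 across and the 3 down.
A2 = 3 − 1 = 2 completes the 3 down.
Nothing is forced directly, so branch on C2, whose candidates are 1 or 3. If C2 = 1: then C1 would have to be in {4,6,7,9} for the 24 across but in {8} for the 9 down — contradiction. So C2 = 3.
C1 = 9 − 3 = 6 completes the 9 down.
D1 = 24 − 17 = 7 completes the 24 across.
D2 = 16 − 15 = 1 completes the 16 across.

2 6 3 1 4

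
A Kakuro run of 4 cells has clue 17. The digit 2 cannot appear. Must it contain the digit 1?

Yes

Every partition of 17 into 4 distinct digits under that restriction includes 1: {1,3,4,9}, {1,3,5,8}, {1,3,6,7}, {1,4,5,7}.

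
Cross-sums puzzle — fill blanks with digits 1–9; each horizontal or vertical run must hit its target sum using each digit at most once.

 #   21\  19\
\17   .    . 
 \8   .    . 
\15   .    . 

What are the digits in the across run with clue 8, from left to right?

6, 2

17 in 2 cells must be {8,9}.
Nothing is forced directly, so branch on R2C1, whose candidates are 5 or 6 or 7. If R2C1 = 5: that forces R1C1 = 9, R1C2 = 8, after which R2C2 would have to be in {3} for the 8 across but in {2,4,5,6,7,9} for the 19 down — contradiction. If R2C1 = 7: then R2C2 would have to be in {1} for the 8 across but in {2,3,4,5,6,7,8,9} for the 19 down — contradiction. So R2C1 = 6.
Given what's placed, R1C1 must be 8 to fit the 17 across and 21 down.
R1C2 = 17 − 8 = 9 completes the 17 across.
R2C2 = 8 − 6 = 2 completes the 8 across.
R3C1 = 21 − 14 = 7 completes the 21 down.
R3C2 = 15 − 7 = 8 completes the 15 across.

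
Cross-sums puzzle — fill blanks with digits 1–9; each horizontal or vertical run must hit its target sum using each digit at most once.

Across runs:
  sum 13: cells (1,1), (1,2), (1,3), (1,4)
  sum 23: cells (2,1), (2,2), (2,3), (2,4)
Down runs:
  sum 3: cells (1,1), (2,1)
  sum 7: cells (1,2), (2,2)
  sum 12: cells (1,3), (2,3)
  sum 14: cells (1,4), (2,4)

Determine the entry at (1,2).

3

3 in 2 cells must be {1,2}.
Nothing is forced directly, so branch on (1,4), whose candidates are 5 or 6. If (1,4) = 6: that forces (1,3) = 4, (2,3) = 8, after which (2,4) would have to be in {1,2,3,4,5,6,7,9} for the 23 across but in {8} for the 14 down — contradiction. So (1,4) = 5.
Given what's placed, (1,1) must be 1 to fit the 13 across and 3 down.
(2,1) = 3 − 1 = 2 completes the 3 down.
(2,4) = 14 − 5 = 9 completes the 14 down.
No cell is forced outright now. (2,2) can only be 4 or 5 (the digits allowed by both its 23 across and its 7 down). If (2,2) = 5: then (1,2) would have to be in {3,4} for the 13 across but in {2} for the 7 down — contradiction. So (2,2) = 4.
(1,2) = 7 − 4 = 3 completes the 7 down.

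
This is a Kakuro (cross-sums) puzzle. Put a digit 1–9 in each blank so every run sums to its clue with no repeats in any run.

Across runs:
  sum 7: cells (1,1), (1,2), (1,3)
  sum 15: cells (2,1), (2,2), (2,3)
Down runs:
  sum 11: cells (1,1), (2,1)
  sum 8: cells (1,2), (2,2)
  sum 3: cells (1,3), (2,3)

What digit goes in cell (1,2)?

7 in 3 cells must be {1,2,4}; 3 in 2 cells must be {1,2}.
Nothing is forced directly, so branch on (1,1), whose candidates are 2 or 4. If (1,1) = 2: that forces (1,2) = 1, after which (1,3) would have to be in {4} for the 7 across but in {1,2} for the 3 down — contradiction. So (1,1) = 4.
(2,1) = 11 − 4 = 7 completes the 11 down.
Given what's placed, (2,3) must be 2 to fit the 15 across and 3 down.
(1,3) = 3 − 2 = 1 completes the 3 down.
(2,2) = 15 − 9 = 6 completes the 15 across.
(1,2) = 7 − 5 = 2 completes the 7 across.

2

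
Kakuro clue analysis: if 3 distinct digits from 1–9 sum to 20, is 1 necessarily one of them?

No

Counterexample: {3,8,9} sums to 20 without using 1.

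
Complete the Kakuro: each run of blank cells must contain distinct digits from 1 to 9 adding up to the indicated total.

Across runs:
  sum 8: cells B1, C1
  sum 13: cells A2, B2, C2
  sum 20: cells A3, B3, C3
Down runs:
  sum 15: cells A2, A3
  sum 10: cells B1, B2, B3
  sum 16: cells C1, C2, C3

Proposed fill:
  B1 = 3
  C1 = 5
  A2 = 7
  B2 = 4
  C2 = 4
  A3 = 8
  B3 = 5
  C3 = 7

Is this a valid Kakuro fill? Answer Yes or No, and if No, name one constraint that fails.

No — the down run B1–B3 sums to 12, not 10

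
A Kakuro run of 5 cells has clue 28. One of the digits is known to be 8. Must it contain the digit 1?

No

Counterexample: {2,3,6,8,9} sums to 28 under that restriction without using 1.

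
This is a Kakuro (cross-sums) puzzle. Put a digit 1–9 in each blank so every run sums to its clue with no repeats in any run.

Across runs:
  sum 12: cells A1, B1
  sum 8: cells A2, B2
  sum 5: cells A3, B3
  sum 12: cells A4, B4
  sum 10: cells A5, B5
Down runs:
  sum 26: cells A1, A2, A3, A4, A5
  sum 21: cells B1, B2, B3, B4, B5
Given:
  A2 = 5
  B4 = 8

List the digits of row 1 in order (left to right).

7 5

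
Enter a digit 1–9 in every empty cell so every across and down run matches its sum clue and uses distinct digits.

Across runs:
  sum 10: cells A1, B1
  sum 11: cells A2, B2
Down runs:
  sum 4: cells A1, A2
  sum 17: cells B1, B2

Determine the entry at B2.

4 in 2 cells must be {1,3}; 17 in 2 cells must be {8,9}.
The 11 across and the 4 down share only 3, so A2 = 3.
B2 = 11 − 3 = 8 completes the 11 across.
A1 = 4 − 3 = 1 completes the 4 down.
B1 = 10 − 1 = 9 completes the 10 across.

8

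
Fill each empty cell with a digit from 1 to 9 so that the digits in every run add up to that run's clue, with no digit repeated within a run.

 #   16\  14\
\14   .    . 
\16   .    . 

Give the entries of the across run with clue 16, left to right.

7 9

16 in 2 cells must be {7,9}.
The 14 across and the 16 down share only 9, so R1C1 = 9.
R1C2 = 14 − 9 = 5 completes the 14 across.
R2C1 = 16 − 9 = 7 completes the 16 down.
R2C2 = 16 − 7 = 9 completes the 16 across.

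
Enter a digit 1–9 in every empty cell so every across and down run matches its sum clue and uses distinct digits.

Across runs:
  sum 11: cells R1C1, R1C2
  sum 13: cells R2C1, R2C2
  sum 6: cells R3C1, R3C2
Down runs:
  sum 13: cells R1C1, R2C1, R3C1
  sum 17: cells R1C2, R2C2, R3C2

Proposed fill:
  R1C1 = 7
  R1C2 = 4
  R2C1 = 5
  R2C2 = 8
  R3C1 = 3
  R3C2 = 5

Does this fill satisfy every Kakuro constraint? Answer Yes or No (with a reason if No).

No — the across run R3C1–R3C2 sums to 8, not 6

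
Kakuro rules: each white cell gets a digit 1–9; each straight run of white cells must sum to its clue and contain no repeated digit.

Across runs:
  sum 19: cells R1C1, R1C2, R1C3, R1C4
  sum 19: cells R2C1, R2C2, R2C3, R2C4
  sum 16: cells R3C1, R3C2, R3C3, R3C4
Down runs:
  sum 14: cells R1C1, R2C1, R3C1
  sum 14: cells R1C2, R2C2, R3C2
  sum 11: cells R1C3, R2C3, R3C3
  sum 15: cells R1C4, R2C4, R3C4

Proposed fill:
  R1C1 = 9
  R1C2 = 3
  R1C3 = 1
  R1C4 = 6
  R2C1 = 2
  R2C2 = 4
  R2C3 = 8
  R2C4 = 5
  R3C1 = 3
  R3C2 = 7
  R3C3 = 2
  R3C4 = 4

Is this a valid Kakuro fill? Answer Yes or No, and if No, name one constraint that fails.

Across: 9+3+1+6=19; 2+4+8+5=19; 3+7+2+4=16. Down: 9+2+3=14; 3+4+7=14; 1+8+2=11; 6+5+4=15. No digit repeats within any run.

Yes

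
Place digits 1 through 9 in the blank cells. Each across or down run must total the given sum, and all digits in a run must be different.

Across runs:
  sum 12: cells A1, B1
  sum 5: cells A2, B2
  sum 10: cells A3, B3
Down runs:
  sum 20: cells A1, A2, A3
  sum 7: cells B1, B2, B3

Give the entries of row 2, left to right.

3, 2

7 in 3 cells must be {1,2,4}.
The 12 across and the 7 down share only 4, so B1 = 4.
A1 = 12 − 4 = 8 completes the 12 across.
Given what's placed, A2 must be 3 to fit the 5 across and 20 down.
B2 = 5 − 3 = 2 completes the 5 across.
A3 = 20 − 11 = 9 completes the 20 down.
B3 = 10 − 9 = 1 completes the 10 across.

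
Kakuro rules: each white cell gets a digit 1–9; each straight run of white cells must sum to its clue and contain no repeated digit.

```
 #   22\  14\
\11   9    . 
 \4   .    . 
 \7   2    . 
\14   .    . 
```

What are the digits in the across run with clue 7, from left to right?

4 in 2 cells must be {1,3}.
R1C2 = 11 − 9 = 2 completes the 11 across.
Given what's placed, R2C1 must be 3 to fit the 4 across and 22 down.
R2C2 = 4 − 3 = 1 completes the 4 across.
R3C2 = 7 − 2 = 5 completes the 7 across.
R4C1 = 22 − 14 = 8 completes the 22 down.
R4C2 = 14 − 8 = 6 completes the 14 across.

2 5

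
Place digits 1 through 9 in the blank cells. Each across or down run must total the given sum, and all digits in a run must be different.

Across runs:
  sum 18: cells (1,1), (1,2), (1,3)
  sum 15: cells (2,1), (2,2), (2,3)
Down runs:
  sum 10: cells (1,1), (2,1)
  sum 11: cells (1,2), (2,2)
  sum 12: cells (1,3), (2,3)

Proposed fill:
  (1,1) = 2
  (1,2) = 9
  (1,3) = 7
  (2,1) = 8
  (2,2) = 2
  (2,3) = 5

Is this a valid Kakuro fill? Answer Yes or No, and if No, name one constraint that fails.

Yes

Across: 2+9+7=18; 8+2+5=15. Down: 2+8=10; 9+2=11; 7+5=12. No digit repeats within any run.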